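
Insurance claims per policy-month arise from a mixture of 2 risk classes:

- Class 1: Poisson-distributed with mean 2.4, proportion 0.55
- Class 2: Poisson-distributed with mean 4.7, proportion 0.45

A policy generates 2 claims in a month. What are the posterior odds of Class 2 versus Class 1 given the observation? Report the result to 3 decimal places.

0.315

Since P(k|x) ∝ w_k f_k(x), the posterior odds are w_i f_i(x) / (w_j f_j(x)).
Evaluate each component's likelihood at the observed value:
  f_1 = e^(−2.4)·2.4^2/2! = 0.261268
  f_2 = e^(−4.7)·4.7^2/2! = 0.100457
Posterior odds = (w_2·f_2) / (w_1·f_1) = (0.45·0.100457) / (0.55·0.261268) = 0.0452058 / 0.143697 ≈ 0.315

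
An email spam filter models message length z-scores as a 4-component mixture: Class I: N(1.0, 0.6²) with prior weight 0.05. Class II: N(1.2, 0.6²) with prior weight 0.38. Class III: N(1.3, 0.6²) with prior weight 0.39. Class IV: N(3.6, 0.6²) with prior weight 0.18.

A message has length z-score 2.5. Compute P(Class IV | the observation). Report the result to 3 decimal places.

P(component k | x) = π_k·f_k(x) / marginal(x), where marginal(x) = Σ_j π_j·f_j(x).
Normal densities:
  f_I = (1/(0.6·√(2π)))·exp(−(2.5−1.0)²/(2·0.6²)) = 0.664904·exp(-3.12500) = 0.0292138
  f_II = (1/(0.6·√(2π)))·exp(−(2.5−1.2)²/(2·0.6²)) = 0.664904·exp(-2.34722) = 0.0635877
  f_III = (1/(0.6·√(2π)))·exp(−(2.5−1.3)²/(2·0.6²)) = 0.664904·exp(-2.00000) = 0.0899849
  f_IV = (1/(0.6·√(2π)))·exp(−(2.5−3.6)²/(2·0.6²)) = 0.664904·exp(-1.68056) = 0.123852
Prior × likelihood for each component:
  π_I·f_I = 0.05 × 0.0292138 = 0.00146069
  π_II·f_II = 0.38 × 0.0635877 = 0.0241633
  π_III·f_III = 0.39 × 0.0899849 = 0.0350941
  π_IV·f_IV = 0.18 × 0.123852 = 0.0222933
Evidence: 0.00146069 + 0.0241633 + 0.0350941 + 0.0222933 = 0.0830115
P(Class IV | data) = 0.0222933 / 0.0830115 ≈ 0.269

0.269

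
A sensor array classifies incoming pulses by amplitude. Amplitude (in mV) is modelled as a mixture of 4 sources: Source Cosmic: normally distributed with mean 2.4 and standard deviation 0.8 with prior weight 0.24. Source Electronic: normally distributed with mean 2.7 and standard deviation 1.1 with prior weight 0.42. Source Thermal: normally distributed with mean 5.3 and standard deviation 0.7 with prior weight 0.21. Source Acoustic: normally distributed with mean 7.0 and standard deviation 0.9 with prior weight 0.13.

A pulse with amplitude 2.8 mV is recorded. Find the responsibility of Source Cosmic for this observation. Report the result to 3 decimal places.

By Bayes' theorem, P(k | x) = π_k f_k(x) / Σ_j π_j f_j(x).
Component likelihoods at x = 2.8 mV:
  L_Cosmic = (1/(0.8·√(2π)))·exp(−(2.8−2.4)²/(2·0.8²)) = 0.498678·exp(-0.12500) = 0.440082
  L_Electronic = (1/(1.1·√(2π)))·exp(−(2.8−2.7)²/(2·1.1²)) = 0.362675·exp(-0.00413) = 0.361179
  L_Thermal = (1/(0.7·√(2π)))·exp(−(2.8−5.3)²/(2·0.7²)) = 0.569918·exp(-6.37755) = 0.000968449
  L_Acoustic = (1/(0.9·√(2π)))·exp(−(2.8−7.0)²/(2·0.9²)) = 0.443269·exp(-10.88889) = 8.27338e-06
Weight by the priors:
  π_Cosmic·L_Cosmic = 0.24 × 0.440082 = 0.10562
  π_Electronic·L_Electronic = 0.42 × 0.361179 = 0.151695
  π_Thermal·L_Thermal = 0.21 × 0.000968449 = 0.000203374
  π_Acoustic·L_Acoustic = 0.13 × 8.27338e-06 = 1.07554e-06
Normaliser: 0.10562 + 0.151695 + 0.000203374 + 1.07554e-06 = 0.257519
P(Source Cosmic | data) = 0.10562 / 0.257519 ≈ 0.410

0.410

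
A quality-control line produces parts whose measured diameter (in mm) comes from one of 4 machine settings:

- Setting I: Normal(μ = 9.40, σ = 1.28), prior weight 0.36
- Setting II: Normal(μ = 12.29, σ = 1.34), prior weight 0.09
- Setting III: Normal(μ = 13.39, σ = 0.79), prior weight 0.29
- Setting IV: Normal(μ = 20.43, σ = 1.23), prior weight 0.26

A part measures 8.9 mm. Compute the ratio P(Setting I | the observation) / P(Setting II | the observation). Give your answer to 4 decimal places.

95.1907

Only the two components matter; the odds are (w_i f_i(x)) / (w_j f_j(x)).
Normal densities:
  L_I = 0.288779
  L_II = 0.0121348
  L_III = 4.88479e-08
  L_IV = 2.69114e-20
Odds = (0.36/0.09) × (0.288779/0.0121348) = 4 × 23.7977 ≈ 95.1907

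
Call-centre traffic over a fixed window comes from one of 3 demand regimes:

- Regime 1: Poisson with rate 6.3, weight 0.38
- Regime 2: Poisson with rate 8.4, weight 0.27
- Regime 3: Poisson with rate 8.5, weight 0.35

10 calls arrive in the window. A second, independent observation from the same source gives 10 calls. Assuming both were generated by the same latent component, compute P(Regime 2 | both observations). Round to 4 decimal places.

0.3784

Posterior ∝ prior × likelihood, so P(k | x) ∝ π_k f_k(x); normalise over all components.
Since both observations come from the same component, the likelihood for component k is f_k(x₁)·f_k(x₂).
  f_1 = [e^(−6.3)·6.3^10/10! = 0.0498411] × [0.0498411] = 0.00248413
  f_2 = [e^(−8.4)·8.4^10/10! = 0.108382] × [0.108382] = 0.0117466
  f_3 = [e^(−8.5)·8.5^10/10! = 0.110388] × [0.110388] = 0.0121856
Prior × likelihood for each component:
  π_1·f_1 = 0.38 × 0.00248413 = 0.00094397
  π_2·f_2 = 0.27 × 0.0117466 = 0.00317158
  π_3·f_3 = 0.35 × 0.0121856 = 0.00426495
Evidence: 0.00094397 + 0.00317158 + 0.00426495 = 0.00838051
Responsibility of Regime 2: 0.00317158 / 0.00838051 ≈ 0.3784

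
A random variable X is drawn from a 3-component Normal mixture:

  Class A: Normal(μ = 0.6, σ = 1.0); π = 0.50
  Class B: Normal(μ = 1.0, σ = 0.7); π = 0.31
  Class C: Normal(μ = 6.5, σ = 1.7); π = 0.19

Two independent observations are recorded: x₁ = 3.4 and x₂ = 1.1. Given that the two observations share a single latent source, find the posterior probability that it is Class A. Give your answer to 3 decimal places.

0.827

Apply Bayes' rule: the posterior for each component is proportional to its prior times its likelihood at x.
Since both observations come from the same component, the likelihood for component k is f_k(x₁)·f_k(x₂).
  p_A = [(1/(1.0·√(2π)))·exp(−(3.4−0.6)²/(2·1.0²)) = 0.398942·exp(-3.92000) = 0.00791545] × [0.352065] = 0.00278676
  p_B = [(1/(0.7·√(2π)))·exp(−(3.4−1.0)²/(2·0.7²)) = 0.569918·exp(-5.87755) = 0.0015967] × [0.564132] = 0.00090075
  p_C = [(1/(1.7·√(2π)))·exp(−(3.4−6.5)²/(2·1.7²)) = 0.234672·exp(-1.66263) = 0.0445031] × [0.00151166] = 6.72734e-05
Multiply by the mixture weights:
  π_A·p_A = 0.50 × 0.00278676 = 0.00139338
  π_B·p_B = 0.31 × 0.00090075 = 0.000279233
  π_C·p_C = 0.19 × 6.72734e-05 = 1.27819e-05
Normaliser: 0.00139338 + 0.000279233 + 1.27819e-05 = 0.00168539
P(Class A | data) ≈ 0.827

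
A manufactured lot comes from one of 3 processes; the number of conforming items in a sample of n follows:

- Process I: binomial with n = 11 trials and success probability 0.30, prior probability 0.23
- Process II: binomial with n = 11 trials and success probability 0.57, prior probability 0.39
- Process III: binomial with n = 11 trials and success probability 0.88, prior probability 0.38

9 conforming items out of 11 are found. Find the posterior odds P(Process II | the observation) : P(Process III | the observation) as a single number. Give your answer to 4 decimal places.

Since P(k|x) ∝ P(Z=k) f_k(x), the posterior odds are P(Z=i) f_i(x) / (P(Z=j) f_j(x)).
Evaluate each component's likelihood at the observed value:
  p_I = C(11,9)·0.30^9·0.70^2 = 55·1.9683e-05·0.49 = 0.000530457
  p_II = C(11,9)·0.57^9·0.43^2 = 55·0.00635146·0.1849 = 0.0645912
  p_III = C(11,9)·0.88^9·0.12^2 = 55·0.316478·0.0144 = 0.250651
Odds = (0.39/0.38) × (0.0645912/0.250651) = 1.02632 × 0.257694 ≈ 0.2645

0.2645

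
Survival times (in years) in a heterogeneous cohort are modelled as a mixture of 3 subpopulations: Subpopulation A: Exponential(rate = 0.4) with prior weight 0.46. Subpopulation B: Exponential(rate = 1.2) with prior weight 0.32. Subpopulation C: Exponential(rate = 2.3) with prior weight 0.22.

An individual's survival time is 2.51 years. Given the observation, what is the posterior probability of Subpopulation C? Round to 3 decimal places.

0.018

P(component k | x) = π_k·f_k(x) / marginal(x), where marginal(x) = Σ_j π_j·f_j(x).
Evaluate each component's likelihood at the observed value:
  L_A = 0.4·e^(−0.4·2.51) = 0.4·e^(−1.0040) = 0.146564
  L_B = 1.2·e^(−1.2·2.51) = 1.2·e^(−3.0120) = 0.0590318
  L_C = 2.3·e^(−2.3·2.51) = 2.3·e^(−5.7730) = 0.00715395
Unnormalised posteriors:
  π_A·L_A = 0.46 × 0.146564 = 0.0674196
  π_B·L_B = 0.32 × 0.0590318 = 0.0188902
  π_C·L_C = 0.22 × 0.00715395 = 0.00157387
Sum: 0.0674196 + 0.0188902 + 0.00157387 = 0.0878837
P(Subpopulation C | x) = 0.00157387 / 0.0878837 ≈ 0.018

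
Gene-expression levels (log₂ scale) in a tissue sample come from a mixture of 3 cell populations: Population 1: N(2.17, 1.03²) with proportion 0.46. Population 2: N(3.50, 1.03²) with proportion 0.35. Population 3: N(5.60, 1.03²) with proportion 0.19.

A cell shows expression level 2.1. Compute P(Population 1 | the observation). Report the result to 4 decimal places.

The responsibility of component k is P(Z=k) f_k(x) divided by Σ_j P(Z=j) f_j(x).
Normal densities:
  p_1 = 0.386429
  p_2 = 0.153779
  p_3 = 0.00120425
Multiply by the mixture weights:
  P(Z=1)·p_1 = 0.46 × 0.386429 = 0.177757
  P(Z=2)·p_2 = 0.35 × 0.153779 = 0.0538225
  P(Z=3)·p_3 = 0.19 × 0.00120425 = 0.000228808
Marginal: 0.177757 + 0.0538225 + 0.000228808 = 0.231809
So the posterior for Population 1 is 0.177757 / 0.231809 ≈ 0.7668.

0.7668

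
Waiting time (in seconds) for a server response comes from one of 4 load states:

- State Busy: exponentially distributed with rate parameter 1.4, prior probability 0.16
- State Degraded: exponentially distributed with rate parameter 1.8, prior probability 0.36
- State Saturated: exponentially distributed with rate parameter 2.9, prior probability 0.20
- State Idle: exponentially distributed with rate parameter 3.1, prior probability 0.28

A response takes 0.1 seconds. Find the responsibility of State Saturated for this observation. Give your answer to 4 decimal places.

0.2402

Posterior ∝ prior × likelihood, so P(k | x) ∝ π_k f_k(x); normalise over all components.
Exponential densities:
  L_Busy = 1.2171
  L_Degraded = 1.50349
  L_Saturated = 2.16996
  L_Idle = 2.27369
Multiply by the mixture weights:
  π_Busy·L_Busy = 0.16 × 1.2171 = 0.194736
  π_Degraded·L_Degraded = 0.36 × 1.50349 = 0.541255
  π_Saturated·L_Saturated = 0.20 × 2.16996 = 0.433993
  π_Idle·L_Idle = 0.28 × 2.27369 = 0.636632
Evidence: 0.194736 + 0.541255 + 0.433993 + 0.636632 = 1.80662
Responsibility of State Saturated: 0.433993 / 1.80662 ≈ 0.2402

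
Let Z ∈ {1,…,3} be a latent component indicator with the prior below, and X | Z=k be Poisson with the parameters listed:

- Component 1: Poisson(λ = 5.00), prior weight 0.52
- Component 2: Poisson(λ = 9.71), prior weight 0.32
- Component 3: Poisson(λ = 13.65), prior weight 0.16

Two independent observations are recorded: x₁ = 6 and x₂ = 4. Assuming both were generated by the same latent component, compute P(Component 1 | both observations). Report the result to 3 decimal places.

0.963

Apply Bayes' rule: the posterior for each component is proportional to its prior times its likelihood at x.
Since both observations come from the same component, the likelihood for component k is f_k(x₁)·f_k(x₂).
  f_1 = [e^(−5.00)·5.00^6/6! = 0.146223] × [0.175467] = 0.0256573
  f_2 = [e^(−9.71)·9.71^6/6! = 0.0706291] × [0.0224733] = 0.00158727
  f_3 = [e^(−13.65)·13.65^6/6! = 0.0106009] × [0.00170687] = 1.80944e-05
Prior × likelihood for each component:
  π_1·f_1 = 0.52 × 0.0256573 = 0.0133418
  π_2·f_2 = 0.32 × 0.00158727 = 0.000507925
  π_3·f_3 = 0.16 × 1.80944e-05 = 2.8951e-06
Sum: 0.0133418 + 0.000507925 + 2.8951e-06 = 0.0138526
So the posterior for Component 1 is 0.0133418 / 0.0138526 ≈ 0.963.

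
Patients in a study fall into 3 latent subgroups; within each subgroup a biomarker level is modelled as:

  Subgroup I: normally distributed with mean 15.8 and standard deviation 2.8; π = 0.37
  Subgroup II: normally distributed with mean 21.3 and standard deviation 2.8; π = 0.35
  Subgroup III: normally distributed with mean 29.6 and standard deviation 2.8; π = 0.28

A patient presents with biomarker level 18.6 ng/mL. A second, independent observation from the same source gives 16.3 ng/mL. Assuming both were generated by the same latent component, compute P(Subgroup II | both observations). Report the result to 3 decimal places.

P(component k | x) = π_k·f_k(x) / marginal(x), where marginal(x) = Σ_j π_j·f_j(x).
Since both observations come from the same component, the likelihood for component k is f_k(x₁)·f_k(x₂).
  p_I = [0.0864181] × [0.140226] = 0.012118
  p_II = [0.0895032] × [0.028928] = 0.00258915
  p_III = [6.34414e-05] × [1.79625e-06] = 1.13957e-10
Multiply by the mixture weights:
  π_I·p_I = 0.37 × 0.012118 = 0.00448368
  π_II·p_II = 0.35 × 0.00258915 = 0.000906201
  π_III·p_III = 0.28 × 1.13957e-10 = 3.19079e-11
Marginal: 0.00448368 + 0.000906201 + 3.19079e-11 = 0.00538988
P(Subgroup II | data) ≈ 0.168

0.168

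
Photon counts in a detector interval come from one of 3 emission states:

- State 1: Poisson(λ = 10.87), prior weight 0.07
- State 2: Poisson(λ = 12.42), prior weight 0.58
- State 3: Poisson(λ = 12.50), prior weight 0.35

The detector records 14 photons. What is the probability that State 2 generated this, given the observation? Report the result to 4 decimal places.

0.5891

P(component k | x) = P(Z=k)·f_k(x) / marginal(x), where marginal(x) = Σ_j P(Z=j)·f_j(x).
Evaluate each component's likelihood at the observed value:
  f_1 = e^(−10.87)·10.87^14/14! = 0.0701494
  f_2 = e^(−12.42)·12.42^14/14! = 0.0962402
  f_3 = e^(−12.50)·12.50^14/14! = 0.0971965
Unnormalised posteriors:
  P(Z=1)·f_1 = 0.07 × 0.0701494 = 0.00491046
  P(Z=2)·f_2 = 0.58 × 0.0962402 = 0.0558193
  P(Z=3)·f_3 = 0.35 × 0.0971965 = 0.0340188
Sum: 0.00491046 + 0.0558193 + 0.0340188 = 0.0947486
P(State 2 | data) ≈ 0.5891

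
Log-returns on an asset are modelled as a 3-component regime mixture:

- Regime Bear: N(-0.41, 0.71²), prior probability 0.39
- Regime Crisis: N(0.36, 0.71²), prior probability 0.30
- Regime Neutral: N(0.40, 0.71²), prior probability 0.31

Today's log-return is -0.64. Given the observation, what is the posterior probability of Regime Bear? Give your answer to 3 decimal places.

Apply Bayes' rule: the posterior for each component is proportional to its prior times its likelihood at x.
Component likelihoods at x = -0.64:
  f_Bear = 0.533168
  f_Crisis = 0.208396
  f_Neutral = 0.192194
Multiply by the mixture weights:
  π_Bear·f_Bear = 0.39 × 0.533168 = 0.207936
  π_Crisis·f_Crisis = 0.30 × 0.208396 = 0.0625188
  π_Neutral·f_Neutral = 0.31 × 0.192194 = 0.0595801
Marginal: 0.207936 + 0.0625188 + 0.0595801 = 0.330035
Responsibility of Regime Bear: 0.207936 / 0.330035 ≈ 0.630

0.630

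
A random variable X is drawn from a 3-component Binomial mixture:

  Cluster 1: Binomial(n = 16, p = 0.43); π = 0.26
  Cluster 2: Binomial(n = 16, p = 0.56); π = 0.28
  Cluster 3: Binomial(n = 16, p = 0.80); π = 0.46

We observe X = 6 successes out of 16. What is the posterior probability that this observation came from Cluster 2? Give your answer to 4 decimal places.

0.2826

The responsibility of component k is π_k f_k(x) divided by Σ_j π_j f_j(x).
Component likelihoods at x = 6 successes out of 16:
  p_1 = 0.183267
  p_2 = 0.0671706
  p_3 = 0.000214963
Prior × likelihood for each component:
  π_1·p_1 = 0.26 × 0.183267 = 0.0476493
  π_2·p_2 = 0.28 × 0.0671706 = 0.0188078
  π_3·p_3 = 0.46 × 0.000214963 = 9.8883e-05
Normaliser: 0.0476493 + 0.0188078 + 9.8883e-05 = 0.066556
So the posterior for Cluster 2 is 0.0188078 / 0.066556 ≈ 0.2826.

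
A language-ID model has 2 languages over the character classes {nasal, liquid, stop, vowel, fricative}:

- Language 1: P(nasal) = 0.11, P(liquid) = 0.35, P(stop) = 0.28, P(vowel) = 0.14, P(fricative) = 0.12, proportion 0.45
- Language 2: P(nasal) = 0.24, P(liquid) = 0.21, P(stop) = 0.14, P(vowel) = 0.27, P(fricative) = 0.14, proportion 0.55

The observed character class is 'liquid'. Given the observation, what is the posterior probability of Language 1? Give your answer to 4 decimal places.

Apply Bayes' rule: the posterior for each component is proportional to its prior times its likelihood at x.
Component likelihoods at x = 'liquid':
  p_1 = P(liquid | comp) = 0.35
  p_2 = P(liquid | comp) = 0.21
Unnormalised posteriors:
  π_1·p_1 = 0.45 × 0.35 = 0.1575
  π_2·p_2 = 0.55 × 0.21 = 0.1155
Evidence: 0.1575 + 0.1155 = 0.273
So the posterior for Language 1 is 0.1575 / 0.273 ≈ 0.5769.

0.5769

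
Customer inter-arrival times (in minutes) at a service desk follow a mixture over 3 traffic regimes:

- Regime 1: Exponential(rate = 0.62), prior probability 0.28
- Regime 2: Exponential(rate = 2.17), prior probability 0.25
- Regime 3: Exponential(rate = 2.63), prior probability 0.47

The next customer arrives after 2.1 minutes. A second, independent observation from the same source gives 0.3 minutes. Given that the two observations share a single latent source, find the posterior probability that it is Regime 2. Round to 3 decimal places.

Posterior ∝ prior × likelihood, so P(k | x) ∝ w_k f_k(x); normalise over all components.
Since both observations come from the same component, the likelihood for component k is f_k(x₁)·f_k(x₂).
  f_1 = [0.62·e^(−0.62·2.1) = 0.62·e^(−1.3020) = 0.168632] × [0.51477] = 0.0868067
  f_2 = [2.17·e^(−2.17·2.1) = 2.17·e^(−4.5570) = 0.0227709] × [1.13171] = 0.02577
  f_3 = [2.63·e^(−2.63·2.1) = 2.63·e^(−5.5230) = 0.0105038] × [1.19481] = 0.01255
Unnormalised posteriors:
  w_1·f_1 = 0.28 × 0.0868067 = 0.0243059
  w_2·f_2 = 0.25 × 0.02577 = 0.00644249
  w_3·f_3 = 0.47 × 0.01255 = 0.00589851
Evidence: 0.0243059 + 0.00644249 + 0.00589851 = 0.0366469
Responsibility of Regime 2: 0.00644249 / 0.0366469 ≈ 0.176

0.176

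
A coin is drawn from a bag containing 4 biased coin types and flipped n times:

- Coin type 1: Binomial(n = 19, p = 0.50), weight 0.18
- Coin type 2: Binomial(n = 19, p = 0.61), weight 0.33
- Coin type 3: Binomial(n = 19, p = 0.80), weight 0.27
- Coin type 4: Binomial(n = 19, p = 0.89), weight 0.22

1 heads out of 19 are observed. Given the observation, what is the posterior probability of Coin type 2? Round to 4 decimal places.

The responsibility of component k is π_k f_k(x) divided by Σ_j π_j f_j(x).
Component likelihoods at x = 1 heads out of 19:
  f_1 = 3.62396e-05
  f_2 = 5.04948e-07
  f_3 = 3.98459e-12
  f_4 = 9.40182e-17
Unnormalised posteriors:
  π_1·f_1 = 0.18 × 3.62396e-05 = 6.52313e-06
  π_2·f_2 = 0.33 × 5.04948e-07 = 1.66633e-07
  π_3·f_3 = 0.27 × 3.98459e-12 = 1.07584e-12
  π_4·f_4 = 0.22 × 9.40182e-17 = 2.0684e-17
Normaliser: 6.52313e-06 + 1.66633e-07 + 1.07584e-12 + 2.0684e-17 = 6.68977e-06
Responsibility of Coin type 2: 1.66633e-07 / 6.68977e-06 ≈ 0.0249

0.0249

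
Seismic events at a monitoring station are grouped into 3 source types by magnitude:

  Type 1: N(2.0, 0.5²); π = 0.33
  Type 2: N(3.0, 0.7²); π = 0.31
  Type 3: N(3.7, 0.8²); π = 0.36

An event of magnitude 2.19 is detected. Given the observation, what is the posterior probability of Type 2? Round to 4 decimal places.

P(component k | x) = w_k·f_k(x) / marginal(x), where marginal(x) = Σ_j w_j·f_j(x).
Normal densities:
  f_1 = (1/(0.5·√(2π)))·exp(−(2.19−2.0)²/(2·0.5²)) = 0.797885·exp(-0.07220) = 0.742308
  f_2 = (1/(0.7·√(2π)))·exp(−(2.19−3.0)²/(2·0.7²)) = 0.569918·exp(-0.66949) = 0.291781
  f_3 = (1/(0.8·√(2π)))·exp(−(2.19−3.7)²/(2·0.8²)) = 0.498678·exp(-1.78133) = 0.0839845
Multiply by the mixture weights:
  w_1·f_1 = 0.33 × 0.742308 = 0.244962
  w_2·f_2 = 0.31 × 0.291781 = 0.090452
  w_3·f_3 = 0.36 × 0.0839845 = 0.0302344
Marginal: 0.244962 + 0.090452 + 0.0302344 = 0.365648
Responsibility of Type 2: 0.090452 / 0.365648 ≈ 0.2474

0.2474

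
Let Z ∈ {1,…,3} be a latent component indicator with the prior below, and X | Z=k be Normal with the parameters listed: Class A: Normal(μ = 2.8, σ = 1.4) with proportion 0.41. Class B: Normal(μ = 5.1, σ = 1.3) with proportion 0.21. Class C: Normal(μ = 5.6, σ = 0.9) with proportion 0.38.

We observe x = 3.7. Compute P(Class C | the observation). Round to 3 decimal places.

The responsibility of component k is π_k f_k(x) divided by Σ_j π_j f_j(x).
Normal densities:
  p_A = (1/(1.4·√(2π)))·exp(−(3.7−2.8)²/(2·1.4²)) = 0.284959·exp(-0.20663) = 0.231762
  p_B = (1/(1.3·√(2π)))·exp(−(3.7−5.1)²/(2·1.3²)) = 0.306879·exp(-0.57988) = 0.171841
  p_C = (1/(0.9·√(2π)))·exp(−(3.7−5.6)²/(2·0.9²)) = 0.443269·exp(-2.22840) = 0.0477406
Unnormalised posteriors:
  π_A·p_A = 0.41 × 0.231762 = 0.0950225
  π_B·p_B = 0.21 × 0.171841 = 0.0360867
  π_C·p_C = 0.38 × 0.0477406 = 0.0181414
Sum: 0.0950225 + 0.0360867 + 0.0181414 = 0.149251
Responsibility of Class C: 0.0181414 / 0.149251 ≈ 0.122

0.122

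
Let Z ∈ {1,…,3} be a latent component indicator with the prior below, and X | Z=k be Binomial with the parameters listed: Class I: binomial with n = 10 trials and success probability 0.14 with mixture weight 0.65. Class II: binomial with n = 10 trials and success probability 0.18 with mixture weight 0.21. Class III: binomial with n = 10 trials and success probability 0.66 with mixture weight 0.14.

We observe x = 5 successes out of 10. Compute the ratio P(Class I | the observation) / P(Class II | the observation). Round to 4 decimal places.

1.1179

Only the two components matter; the odds are (π_i f_i(x)) / (π_j f_j(x)).
Component likelihoods at x = 5 successes out of 10:
  L_I = C(10,5)·0.14^5·0.86^5 = 252·5.37824e-05·0.470427 = 0.00637577
  L_II = C(10,5)·0.18^5·0.82^5 = 252·0.000188957·0.37074 = 0.0176536
  L_III = C(10,5)·0.66^5·0.34^5 = 252·0.125233·0.00454354 = 0.143389
Posterior odds = (π_I·L_I) / (π_II·L_II) = (0.65·0.00637577) / (0.21·0.0176536) = 0.00414425 / 0.00370725 ≈ 1.1179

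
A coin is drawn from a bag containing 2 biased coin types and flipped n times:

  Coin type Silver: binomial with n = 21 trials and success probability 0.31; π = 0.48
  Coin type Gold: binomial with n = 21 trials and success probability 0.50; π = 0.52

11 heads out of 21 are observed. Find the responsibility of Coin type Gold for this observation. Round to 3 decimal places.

Posterior ∝ prior × likelihood, so P(k | x) ∝ P(Z=k) f_k(x); normalise over all components.
Evaluate each component's likelihood at the observed value:
  p_Silver = 0.0219227
  p_Gold = 0.168188
Prior × likelihood for each component:
  P(Z=Silver)·p_Silver = 0.48 × 0.0219227 = 0.0105229
  P(Z=Gold)·p_Gold = 0.52 × 0.168188 = 0.0874578
Denominator: 0.0105229 + 0.0874578 = 0.0979807
Responsibility of Coin type Gold: 0.0874578 / 0.0979807 ≈ 0.893

0.893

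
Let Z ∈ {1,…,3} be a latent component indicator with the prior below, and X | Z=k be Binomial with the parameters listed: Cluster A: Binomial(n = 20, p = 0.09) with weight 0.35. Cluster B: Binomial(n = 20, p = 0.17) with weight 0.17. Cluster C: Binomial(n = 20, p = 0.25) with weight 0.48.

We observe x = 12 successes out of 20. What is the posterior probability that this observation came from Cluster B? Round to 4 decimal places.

The responsibility of component k is P(Z=k) f_k(x) divided by Σ_j P(Z=j) f_j(x).
Component likelihoods at x = 12 successes out of 20:
  p_A = 1.67305e-08
  p_B = 1.65302e-05
  p_C = 0.000751688
Weight by the priors:
  P(Z=A)·p_A = 0.35 × 1.67305e-08 = 5.85567e-09
  P(Z=B)·p_B = 0.17 × 1.65302e-05 = 2.81014e-06
  P(Z=C)·p_C = 0.48 × 0.000751688 = 0.00036081
Denominator: 5.85567e-09 + 2.81014e-06 + 0.00036081 = 0.000363626
Responsibility of Cluster B: 2.81014e-06 / 0.000363626 ≈ 0.0077

0.0077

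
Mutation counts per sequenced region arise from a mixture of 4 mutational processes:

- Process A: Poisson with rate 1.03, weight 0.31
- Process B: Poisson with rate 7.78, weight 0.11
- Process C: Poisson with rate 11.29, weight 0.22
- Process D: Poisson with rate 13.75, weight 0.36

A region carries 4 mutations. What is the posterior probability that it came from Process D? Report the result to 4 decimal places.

0.0391

Apply Bayes' rule: the posterior for each component is proportional to its prior times its likelihood at x.
Evaluate each component's likelihood at the observed value:
  f_A = 0.0167423
  f_B = 0.0638111
  f_C = 0.00846018
  f_D = 0.0015902
Multiply by the mixture weights:
  π_A·f_A = 0.31 × 0.0167423 = 0.0051901
  π_B·f_B = 0.11 × 0.0638111 = 0.00701922
  π_C·f_C = 0.22 × 0.00846018 = 0.00186124
  π_D·f_D = 0.36 × 0.0015902 = 0.00057247
Denominator: 0.0051901 + 0.00701922 + 0.00186124 + 0.00057247 = 0.014643
P(Process D | data) = 0.00057247 / 0.014643 ≈ 0.0391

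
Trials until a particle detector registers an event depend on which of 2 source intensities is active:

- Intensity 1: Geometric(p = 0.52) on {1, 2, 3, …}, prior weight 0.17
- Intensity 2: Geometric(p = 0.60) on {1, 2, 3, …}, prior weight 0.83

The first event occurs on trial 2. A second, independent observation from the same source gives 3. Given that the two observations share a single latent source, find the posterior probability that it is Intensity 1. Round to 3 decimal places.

0.210

By Bayes' theorem, P(k | x) = w_k f_k(x) / Σ_j w_j f_j(x).
Since both observations come from the same component, the likelihood for component k is f_k(x₁)·f_k(x₂).
  f_1 = [0.2496] × [0.119808] = 0.0299041
  f_2 = [0.24] × [0.096] = 0.02304
Prior × likelihood for each component:
  w_1·f_1 = 0.17 × 0.0299041 = 0.00508369
  w_2·f_2 = 0.83 × 0.02304 = 0.0191232
Normaliser: 0.00508369 + 0.0191232 = 0.0242069
So the posterior for Intensity 1 is 0.00508369 / 0.0242069 ≈ 0.210.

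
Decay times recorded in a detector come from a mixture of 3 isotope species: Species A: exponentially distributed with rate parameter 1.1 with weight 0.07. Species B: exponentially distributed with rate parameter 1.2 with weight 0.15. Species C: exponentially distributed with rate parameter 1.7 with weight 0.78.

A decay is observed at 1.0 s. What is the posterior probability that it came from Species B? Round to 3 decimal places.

P(component k | x) = π_k·f_k(x) / marginal(x), where marginal(x) = Σ_j π_j·f_j(x).
Evaluate each component's likelihood at the observed value:
  L_A = 1.1·e^(−1.1·1.0) = 1.1·e^(−1.1000) = 0.366158
  L_B = 1.2·e^(−1.2·1.0) = 1.2·e^(−1.2000) = 0.361433
  L_C = 1.7·e^(−1.7·1.0) = 1.7·e^(−1.7000) = 0.310562
Prior × likelihood for each component:
  π_A·L_A = 0.07 × 0.366158 = 0.0256311
  π_B·L_B = 0.15 × 0.361433 = 0.054215
  π_C·L_C = 0.78 × 0.310562 = 0.242238
Marginal: 0.0256311 + 0.054215 + 0.242238 = 0.322084
P(Species B | 1.0 s) = 0.054215 / 0.322084 ≈ 0.168

0.168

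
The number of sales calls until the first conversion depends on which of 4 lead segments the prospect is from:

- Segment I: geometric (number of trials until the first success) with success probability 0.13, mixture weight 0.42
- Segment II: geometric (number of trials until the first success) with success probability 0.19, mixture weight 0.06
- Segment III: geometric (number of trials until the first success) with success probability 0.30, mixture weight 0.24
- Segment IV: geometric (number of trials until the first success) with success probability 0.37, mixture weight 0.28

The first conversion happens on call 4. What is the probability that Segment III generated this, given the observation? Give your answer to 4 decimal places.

P(component k | x) = w_k·f_k(x) / marginal(x), where marginal(x) = Σ_j w_j·f_j(x).
Component likelihoods at x = 4:
  L_I = 0.13·(1−0.13)^3 = 0.13·0.658503 = 0.0856054
  L_II = 0.19·(1−0.19)^3 = 0.19·0.531441 = 0.100974
  L_III = 0.30·(1−0.30)^3 = 0.30·0.343 = 0.1029
  L_IV = 0.37·(1−0.37)^3 = 0.37·0.250047 = 0.0925174
Weight by the priors:
  w_I·L_I = 0.42 × 0.0856054 = 0.0359543
  w_II·L_II = 0.06 × 0.100974 = 0.00605843
  w_III·L_III = 0.24 × 0.1029 = 0.024696
  w_IV·L_IV = 0.28 × 0.0925174 = 0.0259049
Sum: 0.0359543 + 0.00605843 + 0.024696 + 0.0259049 = 0.0926136
So the posterior for Segment III is 0.024696 / 0.0926136 ≈ 0.2667.

0.2667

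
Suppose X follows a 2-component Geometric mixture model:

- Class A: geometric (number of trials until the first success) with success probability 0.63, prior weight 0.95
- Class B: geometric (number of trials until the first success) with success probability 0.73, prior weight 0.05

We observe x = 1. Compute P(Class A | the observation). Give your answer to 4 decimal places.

Posterior ∝ prior × likelihood, so P(k | x) ∝ π_k f_k(x); normalise over all components.
Evaluate each component's likelihood at the observed value:
  p_A = 0.63
  p_B = 0.73
Prior × likelihood for each component:
  π_A·p_A = 0.95 × 0.63 = 0.5985
  π_B·p_B = 0.05 × 0.73 = 0.0365
Sum: 0.5985 + 0.0365 = 0.635
So the posterior for Class A is 0.5985 / 0.635 ≈ 0.9425.

0.9425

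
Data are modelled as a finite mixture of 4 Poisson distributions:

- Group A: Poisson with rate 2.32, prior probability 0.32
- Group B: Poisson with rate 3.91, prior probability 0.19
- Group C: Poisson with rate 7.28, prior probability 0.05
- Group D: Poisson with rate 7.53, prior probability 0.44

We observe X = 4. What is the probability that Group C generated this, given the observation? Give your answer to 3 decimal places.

Posterior ∝ prior × likelihood, so P(k | x) ∝ w_k f_k(x); normalise over all components.
Evaluate each component's likelihood at the observed value:
  p_A = 0.118625
  p_B = 0.195166
  p_C = 0.0806586
  p_D = 0.0719004
Unnormalised posteriors:
  w_A·p_A = 0.32 × 0.118625 = 0.0379601
  w_B·p_B = 0.19 × 0.195166 = 0.0370816
  w_C·p_C = 0.05 × 0.0806586 = 0.00403293
  w_D·p_D = 0.44 × 0.0719004 = 0.0316362
Normaliser: 0.0379601 + 0.0370816 + 0.00403293 + 0.0316362 = 0.110711
Responsibility of Group C: 0.00403293 / 0.110711 ≈ 0.036

0.036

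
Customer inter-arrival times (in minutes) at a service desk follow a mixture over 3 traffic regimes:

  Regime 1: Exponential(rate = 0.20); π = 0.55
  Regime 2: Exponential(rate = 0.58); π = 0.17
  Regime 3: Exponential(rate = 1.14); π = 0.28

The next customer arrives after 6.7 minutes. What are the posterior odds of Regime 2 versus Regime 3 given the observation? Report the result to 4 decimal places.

Posterior odds = (π_i f_i(x)) / (π_j f_j(x)); the normalising sum cancels.
Component likelihoods at x = 6.7 minutes:
  p_1 = 0.0523691
  p_2 = 0.0119058
  p_3 = 0.000549242
0.00202399 / 0.000153788 ≈ 13.1609

13.1609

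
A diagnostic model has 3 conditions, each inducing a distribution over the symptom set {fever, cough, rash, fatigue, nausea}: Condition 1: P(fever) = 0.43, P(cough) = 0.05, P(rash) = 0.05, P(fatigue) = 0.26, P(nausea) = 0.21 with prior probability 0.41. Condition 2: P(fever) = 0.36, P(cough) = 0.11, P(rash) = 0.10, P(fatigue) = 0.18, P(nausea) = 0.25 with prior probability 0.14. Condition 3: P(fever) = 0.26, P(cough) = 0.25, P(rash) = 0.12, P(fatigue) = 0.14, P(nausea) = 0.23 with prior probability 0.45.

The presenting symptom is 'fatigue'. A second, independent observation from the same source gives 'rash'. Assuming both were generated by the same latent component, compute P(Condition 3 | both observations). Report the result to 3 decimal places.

0.491

By Bayes' theorem, P(k | x) = P(Z=k) f_k(x) / Σ_j P(Z=j) f_j(x).
Since both observations come from the same component, the likelihood for component k is f_k(x₁)·f_k(x₂).
  p_1 = [P(fatigue | comp) = 0.26] × [0.05] = 0.013
  p_2 = [P(fatigue | comp) = 0.18] × [0.1] = 0.018
  p_3 = [P(fatigue | comp) = 0.14] × [0.12] = 0.0168
Weight by the priors:
  P(Z=1)·p_1 = 0.41 × 0.013 = 0.00533
  P(Z=2)·p_2 = 0.14 × 0.018 = 0.00252
  P(Z=3)·p_3 = 0.45 × 0.0168 = 0.00756
Evidence: 0.00533 + 0.00252 + 0.00756 = 0.01541
So the posterior for Condition 3 is 0.00756 / 0.01541 ≈ 0.491.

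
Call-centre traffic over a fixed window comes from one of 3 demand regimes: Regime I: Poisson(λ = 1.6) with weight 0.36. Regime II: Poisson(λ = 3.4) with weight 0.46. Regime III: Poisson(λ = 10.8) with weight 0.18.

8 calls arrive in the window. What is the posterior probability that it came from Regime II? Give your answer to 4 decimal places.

0.2865

The responsibility of component k is w_k f_k(x) divided by Σ_j w_j f_j(x).
Evaluate each component's likelihood at the observed value:
  L_I = e^(−1.6)·1.6^8/8! = 0.000215064
  L_II = e^(−3.4)·3.4^8/8! = 0.0147812
  L_III = e^(−10.8)·10.8^8/8! = 0.093646
Unnormalised posteriors:
  w_I·L_I = 0.36 × 0.000215064 = 7.74231e-05
  w_II·L_II = 0.46 × 0.0147812 = 0.00679935
  w_III·L_III = 0.18 × 0.093646 = 0.0168563
Sum: 7.74231e-05 + 0.00679935 + 0.0168563 = 0.023733
P(Regime II | data) ≈ 0.2865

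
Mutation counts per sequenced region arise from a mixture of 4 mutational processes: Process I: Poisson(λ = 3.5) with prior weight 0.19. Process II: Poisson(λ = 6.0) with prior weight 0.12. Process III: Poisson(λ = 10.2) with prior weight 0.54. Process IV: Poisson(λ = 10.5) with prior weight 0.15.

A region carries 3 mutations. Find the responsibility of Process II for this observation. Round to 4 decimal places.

P(component k | x) = π_k·f_k(x) / marginal(x), where marginal(x) = Σ_j π_j·f_j(x).
Component likelihoods at x = 3 mutations:
  p_I = e^(−3.5)·3.5^3/3! = 0.215785
  p_II = e^(−6.0)·6.0^3/3! = 0.0892351
  p_III = e^(−10.2)·10.2^3/3! = 0.00657424
  p_IV = e^(−10.5)·10.5^3/3! = 0.00531281
Unnormalised posteriors:
  π_I·p_I = 0.19 × 0.215785 = 0.0409992
  π_II·p_II = 0.12 × 0.0892351 = 0.0107082
  π_III·p_III = 0.54 × 0.00657424 = 0.00355009
  π_IV·p_IV = 0.15 × 0.00531281 = 0.000796922
Marginal: 0.0409992 + 0.0107082 + 0.00355009 + 0.000796922 = 0.0560545
So the posterior for Process II is 0.0107082 / 0.0560545 ≈ 0.1910.

0.1910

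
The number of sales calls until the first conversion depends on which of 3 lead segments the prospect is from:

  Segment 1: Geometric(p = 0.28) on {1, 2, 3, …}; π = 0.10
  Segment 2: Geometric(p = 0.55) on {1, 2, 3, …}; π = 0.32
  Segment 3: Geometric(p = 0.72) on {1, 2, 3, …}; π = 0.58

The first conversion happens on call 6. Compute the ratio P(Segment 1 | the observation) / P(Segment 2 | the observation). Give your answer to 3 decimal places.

1.668

Since P(k|x) ∝ w_k f_k(x), the posterior odds are w_i f_i(x) / (w_j f_j(x)).
Component likelihoods at x = 6:
  f_1 = 0.0541777
  f_2 = 0.010149
  f_3 = 0.00123915
Posterior odds = (w_1·f_1) / (w_2·f_2) = (0.10·0.0541777) / (0.32·0.010149) = 0.00541777 / 0.00324769 ≈ 1.668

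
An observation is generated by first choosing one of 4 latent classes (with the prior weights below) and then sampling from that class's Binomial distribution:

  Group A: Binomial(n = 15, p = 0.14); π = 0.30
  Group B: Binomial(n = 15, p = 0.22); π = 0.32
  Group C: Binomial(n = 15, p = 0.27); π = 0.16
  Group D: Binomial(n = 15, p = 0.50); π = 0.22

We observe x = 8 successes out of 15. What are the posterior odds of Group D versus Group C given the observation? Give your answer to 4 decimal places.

13.4488

Only the two components matter; the odds are (P(Z=i) f_i(x)) / (P(Z=j) f_j(x)).
Binomial probabilities:
  p_A = C(15,8)·0.14^8·0.86^7 = 6435·1.47579e-07·0.347928 = 0.000330417
  p_B = C(15,8)·0.22^8·0.78^7 = 6435·5.48759e-06·0.175656 = 0.00620286
  p_C = C(15,8)·0.27^8·0.73^7 = 6435·2.8243e-05·0.110474 = 0.0200779
  p_D = C(15,8)·0.50^8·0.50^7 = 6435·0.00390625·0.0078125 = 0.196381
Odds = (0.22/0.16) × (0.196381/0.0200779) = 1.375 × 9.78093 ≈ 13.4488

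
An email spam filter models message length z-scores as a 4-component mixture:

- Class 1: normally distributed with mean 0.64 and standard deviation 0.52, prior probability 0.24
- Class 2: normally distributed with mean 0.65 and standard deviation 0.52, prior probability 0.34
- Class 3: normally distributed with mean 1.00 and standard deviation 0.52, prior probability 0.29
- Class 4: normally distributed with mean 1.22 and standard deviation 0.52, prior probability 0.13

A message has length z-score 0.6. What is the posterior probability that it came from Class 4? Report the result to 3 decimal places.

By Bayes' theorem, P(k | x) = π_k f_k(x) / Σ_j π_j f_j(x).
Component likelihoods at x = 0.6:
  p_1 = (1/(0.52·√(2π)))·exp(−(0.6−0.64)²/(2·0.52²)) = 0.767197·exp(-0.00296) = 0.76493
  p_2 = (1/(0.52·√(2π)))·exp(−(0.6−0.65)²/(2·0.52²)) = 0.767197·exp(-0.00462) = 0.763658
  p_3 = (1/(0.52·√(2π)))·exp(−(0.6−1.00)²/(2·0.52²)) = 0.767197·exp(-0.29586) = 0.570712
  p_4 = (1/(0.52·√(2π)))·exp(−(0.6−1.22)²/(2·0.52²)) = 0.767197·exp(-0.71080) = 0.376887
Weight by the priors:
  π_1·p_1 = 0.24 × 0.76493 = 0.183583
  π_2·p_2 = 0.34 × 0.763658 = 0.259644
  π_3·p_3 = 0.29 × 0.570712 = 0.165507
  π_4·p_4 = 0.13 × 0.376887 = 0.0489953
Denominator: 0.183583 + 0.259644 + 0.165507 + 0.0489953 = 0.657729
P(Class 4 | x) = 0.0489953 / 0.657729 ≈ 0.074

0.074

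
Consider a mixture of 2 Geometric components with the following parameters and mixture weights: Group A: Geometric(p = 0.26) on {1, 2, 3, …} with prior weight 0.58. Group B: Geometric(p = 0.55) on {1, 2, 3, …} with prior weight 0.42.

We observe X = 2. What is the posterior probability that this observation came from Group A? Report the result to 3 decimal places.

0.518

P(component k | x) = π_k·f_k(x) / marginal(x), where marginal(x) = Σ_j π_j·f_j(x).
Component likelihoods at x = 2:
  f_A = 0.26·(1−0.26)^1 = 0.26·0.74 = 0.1924
  f_B = 0.55·(1−0.55)^1 = 0.55·0.45 = 0.2475
Weight by the priors:
  π_A·f_A = 0.58 × 0.1924 = 0.111592
  π_B·f_B = 0.42 × 0.2475 = 0.10395
Evidence: 0.111592 + 0.10395 = 0.215542
Responsibility of Group A: 0.111592 / 0.215542 ≈ 0.518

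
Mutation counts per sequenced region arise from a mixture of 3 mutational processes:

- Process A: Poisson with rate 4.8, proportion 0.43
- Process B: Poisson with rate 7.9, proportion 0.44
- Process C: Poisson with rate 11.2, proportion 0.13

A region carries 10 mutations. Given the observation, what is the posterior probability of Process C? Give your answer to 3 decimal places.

Posterior ∝ prior × likelihood, so P(k | x) ∝ π_k f_k(x); normalise over all components.
Evaluate each component's likelihood at the observed value:
  f_A = e^(−4.8)·4.8^10/10! = 0.0147243
  f_B = e^(−7.9)·7.9^10/10! = 0.0967345
  f_C = e^(−11.2)·11.2^10/10! = 0.117036
Unnormalised posteriors:
  π_A·f_A = 0.43 × 0.0147243 = 0.00633147
  π_B·f_B = 0.44 × 0.0967345 = 0.0425632
  π_C·f_C = 0.13 × 0.117036 = 0.0152147
Sum: 0.00633147 + 0.0425632 + 0.0152147 = 0.0641093
P(Process C | 10 mutations) = 0.0152147 / 0.0641093 ≈ 0.237

0.237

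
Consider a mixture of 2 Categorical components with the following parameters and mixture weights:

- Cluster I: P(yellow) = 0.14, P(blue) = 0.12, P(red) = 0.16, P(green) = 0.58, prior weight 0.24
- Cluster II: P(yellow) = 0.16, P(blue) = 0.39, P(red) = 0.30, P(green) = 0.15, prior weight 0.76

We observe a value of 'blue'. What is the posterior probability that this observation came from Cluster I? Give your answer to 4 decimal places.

By Bayes' theorem, P(k | x) = P(Z=k) f_k(x) / Σ_j P(Z=j) f_j(x).
Categorical probabilities:
  f_I = P(blue | comp) = 0.12
  f_II = P(blue | comp) = 0.39
Prior × likelihood for each component:
  P(Z=I)·f_I = 0.24 × 0.12 = 0.0288
  P(Z=II)·f_II = 0.76 × 0.39 = 0.2964
Normaliser: 0.0288 + 0.2964 = 0.3252
So the posterior for Cluster I is 0.0288 / 0.3252 ≈ 0.0886.

0.0886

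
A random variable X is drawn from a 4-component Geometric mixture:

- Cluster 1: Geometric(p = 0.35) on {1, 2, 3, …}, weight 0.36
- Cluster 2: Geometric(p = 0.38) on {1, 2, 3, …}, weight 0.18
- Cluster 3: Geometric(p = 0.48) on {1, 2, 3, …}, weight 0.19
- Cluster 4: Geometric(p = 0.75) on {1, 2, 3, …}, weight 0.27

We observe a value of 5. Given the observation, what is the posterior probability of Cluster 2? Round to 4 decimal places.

By Bayes' theorem, P(k | x) = π_k f_k(x) / Σ_j π_j f_j(x).
Component likelihoods at x = 5:
  f_1 = 0.35·(1−0.35)^4 = 0.35·0.178506 = 0.0624772
  f_2 = 0.38·(1−0.38)^4 = 0.38·0.147763 = 0.0561501
  f_3 = 0.48·(1−0.48)^4 = 0.48·0.0731162 = 0.0350958
  f_4 = 0.75·(1−0.75)^4 = 0.75·0.00390625 = 0.00292969
Prior × likelihood for each component:
  π_1·f_1 = 0.36 × 0.0624772 = 0.0224918
  π_2·f_2 = 0.18 × 0.0561501 = 0.010107
  π_3·f_3 = 0.19 × 0.0350958 = 0.00666819
  π_4·f_4 = 0.27 × 0.00292969 = 0.000791016
Evidence: 0.0224918 + 0.010107 + 0.00666819 + 0.000791016 = 0.040058
So the posterior for Cluster 2 is 0.010107 / 0.040058 ≈ 0.2523.

0.2523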